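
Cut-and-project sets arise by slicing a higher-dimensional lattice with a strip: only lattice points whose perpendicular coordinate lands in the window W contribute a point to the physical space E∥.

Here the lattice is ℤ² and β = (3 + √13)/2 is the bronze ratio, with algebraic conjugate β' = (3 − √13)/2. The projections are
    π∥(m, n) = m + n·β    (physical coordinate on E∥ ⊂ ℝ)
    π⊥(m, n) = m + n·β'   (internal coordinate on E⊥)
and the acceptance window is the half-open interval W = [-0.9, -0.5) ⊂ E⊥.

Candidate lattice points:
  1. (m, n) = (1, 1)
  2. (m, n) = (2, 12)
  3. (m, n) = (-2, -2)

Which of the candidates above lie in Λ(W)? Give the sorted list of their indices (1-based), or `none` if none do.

none

β' = (3−√13)/2 ≈ -0.30278.
#1 (1,1): internal coord 1 + (1)·β' = +0.69722; +0.69722 ∉ [-0.9, -0.5) → out
#2 (2,12): internal coord 2 + (12)·β' = -1.63331; -1.63331 ∉ [-0.9, -0.5) → out
#3 (-2,-2): internal coord -2 + (-2)·β' = -1.39445; -1.39445 ∉ [-0.9, -0.5) → out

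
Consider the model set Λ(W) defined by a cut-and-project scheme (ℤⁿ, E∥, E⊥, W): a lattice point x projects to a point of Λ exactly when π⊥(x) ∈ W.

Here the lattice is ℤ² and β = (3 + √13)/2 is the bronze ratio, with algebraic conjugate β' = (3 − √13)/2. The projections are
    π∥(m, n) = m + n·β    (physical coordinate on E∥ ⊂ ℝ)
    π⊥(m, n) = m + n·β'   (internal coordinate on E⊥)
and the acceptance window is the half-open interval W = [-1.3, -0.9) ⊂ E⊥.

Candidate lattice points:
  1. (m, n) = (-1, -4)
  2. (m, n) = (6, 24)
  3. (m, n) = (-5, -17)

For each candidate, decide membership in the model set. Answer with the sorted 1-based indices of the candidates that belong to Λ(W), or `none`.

Numerically β ≈ 3.302776 and β' = −1/β ≈ -0.302776.
[1] lift (-1,-4): star map gives 0.211103; window check -1.3 ≤ 0.211103 < -0.9 is false → out
[2] lift (6,24): star map gives -1.266615; window check -1.3 ≤ -1.266615 < -0.9 is true → IN Λ
[3] lift (-5,-17): star map gives 0.147186; window check -1.3 ≤ 0.147186 < -0.9 is false → out

2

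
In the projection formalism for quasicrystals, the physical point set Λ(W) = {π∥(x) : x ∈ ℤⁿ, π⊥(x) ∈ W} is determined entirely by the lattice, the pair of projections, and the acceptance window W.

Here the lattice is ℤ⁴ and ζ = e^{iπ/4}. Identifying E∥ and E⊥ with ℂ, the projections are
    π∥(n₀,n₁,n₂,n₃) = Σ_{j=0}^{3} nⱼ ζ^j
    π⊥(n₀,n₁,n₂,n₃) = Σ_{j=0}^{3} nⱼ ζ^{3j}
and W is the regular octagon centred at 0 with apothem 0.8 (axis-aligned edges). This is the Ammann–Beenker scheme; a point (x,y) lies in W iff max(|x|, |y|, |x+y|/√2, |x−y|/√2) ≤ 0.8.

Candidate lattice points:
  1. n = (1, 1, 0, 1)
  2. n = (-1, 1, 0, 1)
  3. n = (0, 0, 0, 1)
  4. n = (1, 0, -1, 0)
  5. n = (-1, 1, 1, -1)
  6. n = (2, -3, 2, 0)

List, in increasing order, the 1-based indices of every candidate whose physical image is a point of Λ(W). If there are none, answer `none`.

none

With ζ = e^{iπ/4} the internal vectors are ζ^0,ζ^3,ζ^6,ζ^9.
candidate 1: n = (1, 1, 0, 1) → π⊥ ≈ (+1.000000, +1.414214); max(|x|,|y|,|x±y|/√2) = 1.707107 > 0.8 ⇒ ∉ W
candidate 2: n = (-1, 1, 0, 1) → π⊥ ≈ (-1.000000, +1.414214); max(|x|,|y|,|x±y|/√2) = 1.707107 > 0.8 ⇒ ∉ W
candidate 3: n = (0, 0, 0, 1) → π⊥ ≈ (+0.707107, +0.707107); max(|x|,|y|,|x±y|/√2) = 1.000000 > 0.8 ⇒ ∉ W
candidate 4: n = (1, 0, -1, 0) → π⊥ ≈ (+1.000000, +1.000000); max(|x|,|y|,|x±y|/√2) = 1.414214 > 0.8 ⇒ ∉ W
candidate 5: n = (-1, 1, 1, -1) → π⊥ ≈ (-2.414214, -1.000000); max(|x|,|y|,|x±y|/√2) = 2.414214 > 0.8 ⇒ ∉ W
candidate 6: n = (2, -3, 2, 0) → π⊥ ≈ (+4.121320, -4.121320); max(|x|,|y|,|x±y|/√2) = 5.828427 > 0.8 ⇒ ∉ W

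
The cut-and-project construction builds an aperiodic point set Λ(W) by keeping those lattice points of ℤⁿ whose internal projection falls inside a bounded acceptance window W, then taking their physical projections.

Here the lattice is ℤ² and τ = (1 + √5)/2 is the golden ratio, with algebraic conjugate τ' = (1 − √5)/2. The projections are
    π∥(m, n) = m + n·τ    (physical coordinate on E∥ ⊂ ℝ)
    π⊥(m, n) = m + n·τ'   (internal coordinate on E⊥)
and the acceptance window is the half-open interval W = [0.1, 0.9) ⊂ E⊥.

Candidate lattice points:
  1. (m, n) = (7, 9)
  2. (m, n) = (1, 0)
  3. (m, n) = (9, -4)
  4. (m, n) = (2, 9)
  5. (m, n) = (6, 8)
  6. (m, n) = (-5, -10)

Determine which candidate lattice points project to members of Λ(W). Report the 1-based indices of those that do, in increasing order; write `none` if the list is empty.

none

Compute τ' = (1−√5)/2 = -0.6180, so π⊥(m,n) = m -0.6180·n.
candidate 1: (m,n)=(7,9) → π∥ = 7+9·τ ≈ 21.5623, π⊥ = 7+9·τ' ≈ 1.4377 ∉ [0.1, 0.9) ⇒ out
candidate 2: (m,n)=(1,0) → π∥ = 1+0·τ ≈ 1.0000, π⊥ = 1+0·τ' ≈ 1.0000 ∉ [0.1, 0.9) ⇒ out
candidate 3: (m,n)=(9,-4) → π∥ = 9-4·τ ≈ 2.5279, π⊥ = 9-4·τ' ≈ 11.4721 ∉ [0.1, 0.9) ⇒ out
candidate 4: (m,n)=(2,9) → π∥ = 2+9·τ ≈ 16.5623, π⊥ = 2+9·τ' ≈ -3.5623 ∉ [0.1, 0.9) ⇒ out
candidate 5: (m,n)=(6,8) → π∥ = 6+8·τ ≈ 18.9443, π⊥ = 6+8·τ' ≈ 1.0557 ∉ [0.1, 0.9) ⇒ out
candidate 6: (m,n)=(-5,-10) → π∥ = -5-10·τ ≈ -21.1803, π⊥ = -5-10·τ' ≈ 1.1803 ∉ [0.1, 0.9) ⇒ out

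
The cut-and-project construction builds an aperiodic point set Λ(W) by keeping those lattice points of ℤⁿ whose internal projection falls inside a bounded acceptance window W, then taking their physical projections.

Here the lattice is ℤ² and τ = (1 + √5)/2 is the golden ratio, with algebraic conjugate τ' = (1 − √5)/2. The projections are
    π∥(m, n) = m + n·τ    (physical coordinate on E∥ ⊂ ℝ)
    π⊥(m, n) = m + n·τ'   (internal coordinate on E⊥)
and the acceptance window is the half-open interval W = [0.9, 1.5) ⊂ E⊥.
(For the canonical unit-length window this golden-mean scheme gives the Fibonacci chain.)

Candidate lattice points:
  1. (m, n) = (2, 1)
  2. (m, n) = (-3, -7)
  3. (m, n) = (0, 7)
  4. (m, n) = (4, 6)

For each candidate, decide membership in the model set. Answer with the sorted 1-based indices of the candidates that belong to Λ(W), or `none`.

τ' = (1−√5)/2 ≈ -0.61803.
#1 (2,1): internal coord 2 + (1)·τ' = +1.38197; +1.38197 ∈ [0.9, 1.5) → IN Λ
#2 (-3,-7): internal coord -3 + (-7)·τ' = +1.32624; +1.32624 ∈ [0.9, 1.5) → IN Λ
#3 (0,7): internal coord 0 + (7)·τ' = -4.32624; -4.32624 ∉ [0.9, 1.5) → out
#4 (4,6): internal coord 4 + (6)·τ' = +0.29180; +0.29180 ∉ [0.9, 1.5) → out

1, 2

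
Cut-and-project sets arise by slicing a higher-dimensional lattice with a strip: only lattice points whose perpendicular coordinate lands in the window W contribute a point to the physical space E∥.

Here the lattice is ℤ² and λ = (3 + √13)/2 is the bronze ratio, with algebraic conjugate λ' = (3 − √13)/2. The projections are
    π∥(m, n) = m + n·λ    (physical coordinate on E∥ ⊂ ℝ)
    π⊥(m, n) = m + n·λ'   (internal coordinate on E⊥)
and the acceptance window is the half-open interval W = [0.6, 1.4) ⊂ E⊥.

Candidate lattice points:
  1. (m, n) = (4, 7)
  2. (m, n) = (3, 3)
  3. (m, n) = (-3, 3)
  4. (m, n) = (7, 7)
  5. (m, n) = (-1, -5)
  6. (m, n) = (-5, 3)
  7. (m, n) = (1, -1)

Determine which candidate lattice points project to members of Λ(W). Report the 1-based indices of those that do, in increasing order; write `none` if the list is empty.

Compute λ' = (3−√13)/2 = -0.3028, so π⊥(m,n) = m -0.3028·n.
candidate 1: (m,n)=(4,7) → π∥ = 4+7·λ ≈ 27.1194, π⊥ = 4+7·λ' ≈ 1.8806 ∉ [0.6, 1.4) ⇒ out
candidate 2: (m,n)=(3,3) → π∥ = 3+3·λ ≈ 12.9083, π⊥ = 3+3·λ' ≈ 2.0917 ∉ [0.6, 1.4) ⇒ out
candidate 3: (m,n)=(-3,3) → π∥ = -3+3·λ ≈ 6.9083, π⊥ = -3+3·λ' ≈ -3.9083 ∉ [0.6, 1.4) ⇒ out
candidate 4: (m,n)=(7,7) → π∥ = 7+7·λ ≈ 30.1194, π⊥ = 7+7·λ' ≈ 4.8806 ∉ [0.6, 1.4) ⇒ out
candidate 5: (m,n)=(-1,-5) → π∥ = -1-5·λ ≈ -17.5139, π⊥ = -1-5·λ' ≈ 0.5139 ∉ [0.6, 1.4) ⇒ out
candidate 6: (m,n)=(-5,3) → π∥ = -5+3·λ ≈ 4.9083, π⊥ = -5+3·λ' ≈ -5.9083 ∉ [0.6, 1.4) ⇒ out
candidate 7: (m,n)=(1,-1) → π∥ = 1-1·λ ≈ -2.3028, π⊥ = 1-1·λ' ≈ 1.3028 ∈ [0.6, 1.4) ⇒ IN Λ

7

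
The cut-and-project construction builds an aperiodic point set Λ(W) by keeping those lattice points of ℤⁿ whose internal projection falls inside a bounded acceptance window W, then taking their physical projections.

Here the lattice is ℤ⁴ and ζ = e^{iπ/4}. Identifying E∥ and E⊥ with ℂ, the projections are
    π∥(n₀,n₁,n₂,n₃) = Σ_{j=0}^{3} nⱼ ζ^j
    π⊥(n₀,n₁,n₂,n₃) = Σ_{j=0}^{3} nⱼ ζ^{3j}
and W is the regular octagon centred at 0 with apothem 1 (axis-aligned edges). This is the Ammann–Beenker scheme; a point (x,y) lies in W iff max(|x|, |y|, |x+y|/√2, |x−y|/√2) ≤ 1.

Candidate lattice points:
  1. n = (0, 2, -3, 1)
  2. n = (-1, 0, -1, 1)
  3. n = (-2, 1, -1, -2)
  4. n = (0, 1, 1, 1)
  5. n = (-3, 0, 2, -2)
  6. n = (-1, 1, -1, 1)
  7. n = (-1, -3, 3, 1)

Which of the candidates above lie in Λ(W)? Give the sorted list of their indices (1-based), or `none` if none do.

4

Internal map: ζ^{3j} for j=0..3 gives (1,0), (−√2/2,√2/2), (0,−1), (√2/2,√2/2).
candidate 1: n = (0, 2, -3, 1) → π⊥ ≈ (-0.707107, +5.121320); max(|x|,|y|,|x±y|/√2) = 5.121320 > 1 ⇒ ∉ W
candidate 2: n = (-1, 0, -1, 1) → π⊥ ≈ (-0.292893, +1.707107); max(|x|,|y|,|x±y|/√2) = 1.707107 > 1 ⇒ ∉ W
candidate 3: n = (-2, 1, -1, -2) → π⊥ ≈ (-4.121320, +0.292893); max(|x|,|y|,|x±y|/√2) = 4.121320 > 1 ⇒ ∉ W
candidate 4: n = (0, 1, 1, 1) → π⊥ ≈ (+0.000000, +0.414214); max(|x|,|y|,|x±y|/√2) = 0.414214 ≤ 1 ⇒ ∈ W
candidate 5: n = (-3, 0, 2, -2) → π⊥ ≈ (-4.414214, -3.414214); max(|x|,|y|,|x±y|/√2) = 5.535534 > 1 ⇒ ∉ W
candidate 6: n = (-1, 1, -1, 1) → π⊥ ≈ (-1.000000, +2.414214); max(|x|,|y|,|x±y|/√2) = 2.414214 > 1 ⇒ ∉ W
candidate 7: n = (-1, -3, 3, 1) → π⊥ ≈ (+1.828427, -4.414214); max(|x|,|y|,|x±y|/√2) = 4.414214 > 1 ⇒ ∉ W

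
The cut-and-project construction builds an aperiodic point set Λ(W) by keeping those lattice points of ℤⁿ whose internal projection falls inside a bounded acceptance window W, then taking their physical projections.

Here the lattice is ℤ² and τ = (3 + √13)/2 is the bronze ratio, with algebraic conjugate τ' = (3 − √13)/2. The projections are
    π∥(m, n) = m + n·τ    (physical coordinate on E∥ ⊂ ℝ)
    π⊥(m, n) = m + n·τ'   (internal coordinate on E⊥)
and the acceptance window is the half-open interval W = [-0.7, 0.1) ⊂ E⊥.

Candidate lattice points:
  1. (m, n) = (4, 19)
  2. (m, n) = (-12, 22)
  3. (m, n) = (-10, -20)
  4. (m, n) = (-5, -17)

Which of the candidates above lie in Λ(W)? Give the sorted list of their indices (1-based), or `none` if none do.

none

Numerically τ ≈ 3.3028 and τ' = −1/τ ≈ -0.3028.
[1] lift (4,19): star map gives -1.7527; window check -0.7 ≤ -1.7527 < 0.1 is false → out
[2] lift (-12,22): star map gives -18.6611; window check -0.7 ≤ -18.6611 < 0.1 is false → out
[3] lift (-10,-20): star map gives -3.9445; window check -0.7 ≤ -3.9445 < 0.1 is false → out
[4] lift (-5,-17): star map gives 0.1472; window check -0.7 ≤ 0.1472 < 0.1 is false → out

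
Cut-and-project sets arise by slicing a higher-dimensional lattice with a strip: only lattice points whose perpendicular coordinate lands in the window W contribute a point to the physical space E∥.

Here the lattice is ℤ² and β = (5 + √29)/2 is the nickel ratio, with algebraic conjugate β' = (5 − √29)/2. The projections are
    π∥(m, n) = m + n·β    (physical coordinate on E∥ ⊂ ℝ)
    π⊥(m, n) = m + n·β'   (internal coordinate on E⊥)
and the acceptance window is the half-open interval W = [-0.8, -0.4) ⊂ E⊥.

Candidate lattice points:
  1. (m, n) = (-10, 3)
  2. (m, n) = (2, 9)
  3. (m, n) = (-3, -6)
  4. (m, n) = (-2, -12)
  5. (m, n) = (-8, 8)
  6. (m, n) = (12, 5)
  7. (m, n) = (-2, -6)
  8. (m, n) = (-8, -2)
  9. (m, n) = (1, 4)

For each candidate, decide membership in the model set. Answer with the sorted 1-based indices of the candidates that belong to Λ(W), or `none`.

β' = (5−√29)/2 ≈ -0.192582.
[1] lift (-10,3): star map gives -10.577747; window check -0.8 ≤ -10.577747 < -0.4 is false → out
[2] lift (2,9): star map gives 0.266758; window check -0.8 ≤ 0.266758 < -0.4 is false → out
[3] lift (-3,-6): star map gives -1.844506; window check -0.8 ≤ -1.844506 < -0.4 is false → out
[4] lift (-2,-12): star map gives 0.310989; window check -0.8 ≤ 0.310989 < -0.4 is false → out
[5] lift (-8,8): star map gives -9.540659; window check -0.8 ≤ -9.540659 < -0.4 is false → out
[6] lift (12,5): star map gives 11.037088; window check -0.8 ≤ 11.037088 < -0.4 is false → out
[7] lift (-2,-6): star map gives -0.844506; window check -0.8 ≤ -0.844506 < -0.4 is false → out
[8] lift (-8,-2): star map gives -7.614835; window check -0.8 ≤ -7.614835 < -0.4 is false → out
[9] lift (1,4): star map gives 0.229670; window check -0.8 ≤ 0.229670 < -0.4 is false → out

none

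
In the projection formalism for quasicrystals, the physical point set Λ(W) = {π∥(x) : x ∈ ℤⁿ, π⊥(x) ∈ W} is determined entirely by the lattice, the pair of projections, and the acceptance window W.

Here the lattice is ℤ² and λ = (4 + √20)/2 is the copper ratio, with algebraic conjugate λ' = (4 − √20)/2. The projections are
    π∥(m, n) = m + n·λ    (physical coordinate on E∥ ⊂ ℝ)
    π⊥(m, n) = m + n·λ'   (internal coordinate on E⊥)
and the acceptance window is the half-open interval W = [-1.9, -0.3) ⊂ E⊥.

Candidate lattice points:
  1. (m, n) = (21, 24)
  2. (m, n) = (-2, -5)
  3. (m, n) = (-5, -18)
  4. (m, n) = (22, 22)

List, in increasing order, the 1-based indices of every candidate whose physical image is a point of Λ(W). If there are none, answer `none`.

Compute λ' = (4−√20)/2 = -0.2361, so π⊥(m,n) = m -0.2361·n.
#1 (21,24): internal coord 21 + (24)·λ' = +15.3344; +15.3344 ∉ [-1.9, -0.3) → out
#2 (-2,-5): internal coord -2 + (-5)·λ' = -0.8197; -0.8197 ∈ [-1.9, -0.3) → IN Λ
#3 (-5,-18): internal coord -5 + (-18)·λ' = -0.7508; -0.7508 ∈ [-1.9, -0.3) → IN Λ
#4 (22,22): internal coord 22 + (22)·λ' = +16.8065; +16.8065 ∉ [-1.9, -0.3) → out

2, 3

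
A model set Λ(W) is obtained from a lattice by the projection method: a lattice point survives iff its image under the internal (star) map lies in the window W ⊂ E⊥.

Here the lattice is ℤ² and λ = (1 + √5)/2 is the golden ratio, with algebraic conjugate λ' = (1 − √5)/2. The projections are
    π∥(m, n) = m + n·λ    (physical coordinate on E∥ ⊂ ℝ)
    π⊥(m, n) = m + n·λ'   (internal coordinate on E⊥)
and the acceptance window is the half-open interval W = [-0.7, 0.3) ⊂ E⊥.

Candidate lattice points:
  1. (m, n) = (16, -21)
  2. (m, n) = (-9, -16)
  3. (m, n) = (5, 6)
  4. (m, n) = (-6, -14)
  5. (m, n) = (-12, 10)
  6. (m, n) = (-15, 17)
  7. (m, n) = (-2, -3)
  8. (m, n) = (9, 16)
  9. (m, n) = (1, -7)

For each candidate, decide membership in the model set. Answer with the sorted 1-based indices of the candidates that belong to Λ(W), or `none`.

Compute λ' = (1−√5)/2 = -0.6180, so π⊥(m,n) = m -0.6180·n.
#1 (16,-21): internal coord 16 + (-21)·λ' = +28.9787; +28.9787 ∉ [-0.7, 0.3) → out
#2 (-9,-16): internal coord -9 + (-16)·λ' = +0.8885; +0.8885 ∉ [-0.7, 0.3) → out
#3 (5,6): internal coord 5 + (6)·λ' = +1.2918; +1.2918 ∉ [-0.7, 0.3) → out
#4 (-6,-14): internal coord -6 + (-14)·λ' = +2.6525; +2.6525 ∉ [-0.7, 0.3) → out
#5 (-12,10): internal coord -12 + (10)·λ' = -18.1803; -18.1803 ∉ [-0.7, 0.3) → out
#6 (-15,17): internal coord -15 + (17)·λ' = -25.5066; -25.5066 ∉ [-0.7, 0.3) → out
#7 (-2,-3): internal coord -2 + (-3)·λ' = -0.1459; -0.1459 ∈ [-0.7, 0.3) → IN Λ
#8 (9,16): internal coord 9 + (16)·λ' = -0.8885; -0.8885 ∉ [-0.7, 0.3) → out
#9 (1,-7): internal coord 1 + (-7)·λ' = +5.3262; +5.3262 ∉ [-0.7, 0.3) → out

7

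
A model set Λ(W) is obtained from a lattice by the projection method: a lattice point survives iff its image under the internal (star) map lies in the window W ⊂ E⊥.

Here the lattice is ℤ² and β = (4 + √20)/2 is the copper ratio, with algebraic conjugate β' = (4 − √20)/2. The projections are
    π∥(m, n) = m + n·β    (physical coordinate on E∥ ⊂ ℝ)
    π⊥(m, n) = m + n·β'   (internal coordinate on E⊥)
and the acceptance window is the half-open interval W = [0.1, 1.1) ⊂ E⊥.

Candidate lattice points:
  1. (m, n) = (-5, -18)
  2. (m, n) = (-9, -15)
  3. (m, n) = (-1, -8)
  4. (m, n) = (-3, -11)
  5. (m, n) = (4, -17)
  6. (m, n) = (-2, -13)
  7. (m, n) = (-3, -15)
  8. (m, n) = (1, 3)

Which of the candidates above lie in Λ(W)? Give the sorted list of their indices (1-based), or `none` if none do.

3, 6, 7, 8

Numerically β ≈ 4.2361 and β' = −1/β ≈ -0.2361.
[1] lift (-5,-18): star map gives -0.7508; window check 0.1 ≤ -0.7508 < 1.1 is false → out
[2] lift (-9,-15): star map gives -5.4590; window check 0.1 ≤ -5.4590 < 1.1 is false → out
[3] lift (-1,-8): star map gives 0.8885; window check 0.1 ≤ 0.8885 < 1.1 is true → IN Λ
[4] lift (-3,-11): star map gives -0.4033; window check 0.1 ≤ -0.4033 < 1.1 is false → out
[5] lift (4,-17): star map gives 8.0132; window check 0.1 ≤ 8.0132 < 1.1 is false → out
[6] lift (-2,-13): star map gives 1.0689; window check 0.1 ≤ 1.0689 < 1.1 is true → IN Λ
[7] lift (-3,-15): star map gives 0.5410; window check 0.1 ≤ 0.5410 < 1.1 is true → IN Λ
[8] lift (1,3): star map gives 0.2918; window check 0.1 ≤ 0.2918 < 1.1 is true → IN Λ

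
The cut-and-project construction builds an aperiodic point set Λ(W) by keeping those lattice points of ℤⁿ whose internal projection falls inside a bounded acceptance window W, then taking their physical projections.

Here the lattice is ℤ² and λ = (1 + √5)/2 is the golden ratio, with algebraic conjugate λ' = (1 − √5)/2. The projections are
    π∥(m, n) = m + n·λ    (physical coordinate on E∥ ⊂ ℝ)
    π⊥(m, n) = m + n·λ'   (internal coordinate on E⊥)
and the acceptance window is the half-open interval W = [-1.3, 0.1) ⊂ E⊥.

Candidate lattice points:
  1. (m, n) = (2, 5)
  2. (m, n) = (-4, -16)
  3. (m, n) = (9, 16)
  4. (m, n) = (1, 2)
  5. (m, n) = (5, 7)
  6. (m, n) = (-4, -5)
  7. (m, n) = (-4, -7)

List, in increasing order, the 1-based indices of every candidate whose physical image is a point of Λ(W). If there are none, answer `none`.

λ' = (1−√5)/2 ≈ -0.6180.
[1] lift (2,5): star map gives -1.0902; window check -1.3 ≤ -1.0902 < 0.1 is true → IN Λ
[2] lift (-4,-16): star map gives 5.8885; window check -1.3 ≤ 5.8885 < 0.1 is false → out
[3] lift (9,16): star map gives -0.8885; window check -1.3 ≤ -0.8885 < 0.1 is true → IN Λ
[4] lift (1,2): star map gives -0.2361; window check -1.3 ≤ -0.2361 < 0.1 is true → IN Λ
[5] lift (5,7): star map gives 0.6738; window check -1.3 ≤ 0.6738 < 0.1 is false → out
[6] lift (-4,-5): star map gives -0.9098; window check -1.3 ≤ -0.9098 < 0.1 is true → IN Λ
[7] lift (-4,-7): star map gives 0.3262; window check -1.3 ≤ 0.3262 < 0.1 is false → out

1, 3, 4, 6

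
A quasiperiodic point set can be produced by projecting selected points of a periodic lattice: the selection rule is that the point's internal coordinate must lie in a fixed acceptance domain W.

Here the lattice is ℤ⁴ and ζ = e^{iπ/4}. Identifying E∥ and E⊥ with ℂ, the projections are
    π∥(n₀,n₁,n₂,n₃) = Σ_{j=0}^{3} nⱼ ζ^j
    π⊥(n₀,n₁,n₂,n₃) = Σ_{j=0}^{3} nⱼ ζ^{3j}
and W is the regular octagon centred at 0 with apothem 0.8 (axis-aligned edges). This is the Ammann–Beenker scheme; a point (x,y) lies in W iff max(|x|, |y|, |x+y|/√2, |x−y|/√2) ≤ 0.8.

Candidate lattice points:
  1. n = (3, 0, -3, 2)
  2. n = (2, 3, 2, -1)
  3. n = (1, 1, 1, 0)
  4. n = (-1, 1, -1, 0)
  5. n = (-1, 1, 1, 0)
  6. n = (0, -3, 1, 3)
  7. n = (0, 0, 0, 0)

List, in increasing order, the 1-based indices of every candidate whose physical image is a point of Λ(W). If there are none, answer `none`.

With ζ = e^{iπ/4} the internal vectors are ζ^0,ζ^3,ζ^6,ζ^9.
candidate 1: n = (3, 0, -3, 2) → π⊥ ≈ (+4.414214, +4.414214); max(|x|,|y|,|x±y|/√2) = 6.242641 > 0.8 ⇒ ∉ W
candidate 2: n = (2, 3, 2, -1) → π⊥ ≈ (-0.828427, -0.585786); max(|x|,|y|,|x±y|/√2) = 1.000000 > 0.8 ⇒ ∉ W
candidate 3: n = (1, 1, 1, 0) → π⊥ ≈ (+0.292893, -0.292893); max(|x|,|y|,|x±y|/√2) = 0.414214 ≤ 0.8 ⇒ ∈ W
candidate 4: n = (-1, 1, -1, 0) → π⊥ ≈ (-1.707107, +1.707107); max(|x|,|y|,|x±y|/√2) = 2.414214 > 0.8 ⇒ ∉ W
candidate 5: n = (-1, 1, 1, 0) → π⊥ ≈ (-1.707107, -0.292893); max(|x|,|y|,|x±y|/√2) = 1.707107 > 0.8 ⇒ ∉ W
candidate 6: n = (0, -3, 1, 3) → π⊥ ≈ (+4.242641, -1.000000); max(|x|,|y|,|x±y|/√2) = 4.242641 > 0.8 ⇒ ∉ W
candidate 7: n = (0, 0, 0, 0) → π⊥ ≈ (+0.000000, +0.000000); max(|x|,|y|,|x±y|/√2) = 0.000000 ≤ 0.8 ⇒ ∈ W

3, 7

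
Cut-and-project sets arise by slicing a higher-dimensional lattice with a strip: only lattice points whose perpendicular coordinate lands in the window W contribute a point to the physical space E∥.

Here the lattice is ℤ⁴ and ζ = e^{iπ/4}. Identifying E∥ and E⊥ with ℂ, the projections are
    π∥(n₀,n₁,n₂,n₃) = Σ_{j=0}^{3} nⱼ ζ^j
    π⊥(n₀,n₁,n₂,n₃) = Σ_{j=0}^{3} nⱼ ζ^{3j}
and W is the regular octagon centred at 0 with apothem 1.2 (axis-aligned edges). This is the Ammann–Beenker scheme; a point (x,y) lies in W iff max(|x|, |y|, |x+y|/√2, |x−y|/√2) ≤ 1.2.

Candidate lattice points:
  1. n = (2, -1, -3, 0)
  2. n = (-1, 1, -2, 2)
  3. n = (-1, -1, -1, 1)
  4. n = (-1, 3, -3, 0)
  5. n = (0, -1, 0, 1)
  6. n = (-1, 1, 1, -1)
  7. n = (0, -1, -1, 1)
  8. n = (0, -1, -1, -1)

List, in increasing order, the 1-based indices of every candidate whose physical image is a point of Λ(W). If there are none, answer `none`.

3, 8

π⊥(n) = n₀ + n₁ζ³ + n₂ζ⁶ + n₃ζ⁹ where ζ = e^{iπ/4}.
candidate 1: n = (2, -1, -3, 0) → π⊥ ≈ (+2.70711, +2.29289); max(|x|,|y|,|x±y|/√2) = 3.53553 > 1.2 ⇒ ∉ W
candidate 2: n = (-1, 1, -2, 2) → π⊥ ≈ (-0.29289, +4.12132); max(|x|,|y|,|x±y|/√2) = 4.12132 > 1.2 ⇒ ∉ W
candidate 3: n = (-1, -1, -1, 1) → π⊥ ≈ (+0.41421, +1.00000); max(|x|,|y|,|x±y|/√2) = 1.00000 ≤ 1.2 ⇒ ∈ W
candidate 4: n = (-1, 3, -3, 0) → π⊥ ≈ (-3.12132, +5.12132); max(|x|,|y|,|x±y|/√2) = 5.82843 > 1.2 ⇒ ∉ W
candidate 5: n = (0, -1, 0, 1) → π⊥ ≈ (+1.41421, +0.00000); max(|x|,|y|,|x±y|/√2) = 1.41421 > 1.2 ⇒ ∉ W
candidate 6: n = (-1, 1, 1, -1) → π⊥ ≈ (-2.41421, -1.00000); max(|x|,|y|,|x±y|/√2) = 2.41421 > 1.2 ⇒ ∉ W
candidate 7: n = (0, -1, -1, 1) → π⊥ ≈ (+1.41421, +1.00000); max(|x|,|y|,|x±y|/√2) = 1.70711 > 1.2 ⇒ ∉ W
candidate 8: n = (0, -1, -1, -1) → π⊥ ≈ (+0.00000, -0.41421); max(|x|,|y|,|x±y|/√2) = 0.41421 ≤ 1.2 ⇒ ∈ W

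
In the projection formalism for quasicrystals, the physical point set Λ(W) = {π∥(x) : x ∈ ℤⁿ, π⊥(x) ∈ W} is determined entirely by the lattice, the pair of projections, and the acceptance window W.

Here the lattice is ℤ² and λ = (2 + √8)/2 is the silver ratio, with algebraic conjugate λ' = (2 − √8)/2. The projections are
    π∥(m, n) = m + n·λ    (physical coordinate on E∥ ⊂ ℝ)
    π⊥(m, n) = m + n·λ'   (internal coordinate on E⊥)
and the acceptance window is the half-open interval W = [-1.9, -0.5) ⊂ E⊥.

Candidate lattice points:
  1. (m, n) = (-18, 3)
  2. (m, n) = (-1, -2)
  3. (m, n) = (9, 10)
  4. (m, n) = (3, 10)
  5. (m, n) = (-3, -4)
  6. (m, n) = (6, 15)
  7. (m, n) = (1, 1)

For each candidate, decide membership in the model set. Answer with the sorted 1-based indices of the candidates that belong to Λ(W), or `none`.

4, 5

Numerically λ ≈ 2.4142 and λ' = −1/λ ≈ -0.4142.
candidate 1: (m,n)=(-18,3) → π∥ = -18+3·λ ≈ -10.7574, π⊥ = -18+3·λ' ≈ -19.2426 ∉ [-1.9, -0.5) ⇒ out
candidate 2: (m,n)=(-1,-2) → π∥ = -1-2·λ ≈ -5.8284, π⊥ = -1-2·λ' ≈ -0.1716 ∉ [-1.9, -0.5) ⇒ out
candidate 3: (m,n)=(9,10) → π∥ = 9+10·λ ≈ 33.1421, π⊥ = 9+10·λ' ≈ 4.8579 ∉ [-1.9, -0.5) ⇒ out
candidate 4: (m,n)=(3,10) → π∥ = 3+10·λ ≈ 27.1421, π⊥ = 3+10·λ' ≈ -1.1421 ∈ [-1.9, -0.5) ⇒ IN Λ
candidate 5: (m,n)=(-3,-4) → π∥ = -3-4·λ ≈ -12.6569, π⊥ = -3-4·λ' ≈ -1.3431 ∈ [-1.9, -0.5) ⇒ IN Λ
candidate 6: (m,n)=(6,15) → π∥ = 6+15·λ ≈ 42.2132, π⊥ = 6+15·λ' ≈ -0.2132 ∉ [-1.9, -0.5) ⇒ out
candidate 7: (m,n)=(1,1) → π∥ = 1+1·λ ≈ 3.4142, π⊥ = 1+1·λ' ≈ 0.5858 ∉ [-1.9, -0.5) ⇒ out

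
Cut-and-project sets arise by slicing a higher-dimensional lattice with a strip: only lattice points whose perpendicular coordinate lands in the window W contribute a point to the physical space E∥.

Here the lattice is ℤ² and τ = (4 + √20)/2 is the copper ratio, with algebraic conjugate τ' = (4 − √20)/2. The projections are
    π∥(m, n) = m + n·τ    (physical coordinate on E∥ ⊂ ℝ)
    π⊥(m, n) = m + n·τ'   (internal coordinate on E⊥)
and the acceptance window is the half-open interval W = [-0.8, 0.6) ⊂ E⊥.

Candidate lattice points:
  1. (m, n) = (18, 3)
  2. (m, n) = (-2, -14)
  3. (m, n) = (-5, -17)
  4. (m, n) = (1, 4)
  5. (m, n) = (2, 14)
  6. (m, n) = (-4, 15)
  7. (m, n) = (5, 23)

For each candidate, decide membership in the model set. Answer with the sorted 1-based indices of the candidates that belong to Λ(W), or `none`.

4, 7

τ' = (4−√20)/2 ≈ -0.236068.
#1 (18,3): internal coord 18 + (3)·τ' = +17.291796; +17.291796 ∉ [-0.8, 0.6) → out
#2 (-2,-14): internal coord -2 + (-14)·τ' = +1.304952; +1.304952 ∉ [-0.8, 0.6) → out
#3 (-5,-17): internal coord -5 + (-17)·τ' = -0.986844; -0.986844 ∉ [-0.8, 0.6) → out
#4 (1,4): internal coord 1 + (4)·τ' = +0.055728; +0.055728 ∈ [-0.8, 0.6) → IN Λ
#5 (2,14): internal coord 2 + (14)·τ' = -1.304952; -1.304952 ∉ [-0.8, 0.6) → out
#6 (-4,15): internal coord -4 + (15)·τ' = -7.541020; -7.541020 ∉ [-0.8, 0.6) → out
#7 (5,23): internal coord 5 + (23)·τ' = -0.429563; -0.429563 ∈ [-0.8, 0.6) → IN Λ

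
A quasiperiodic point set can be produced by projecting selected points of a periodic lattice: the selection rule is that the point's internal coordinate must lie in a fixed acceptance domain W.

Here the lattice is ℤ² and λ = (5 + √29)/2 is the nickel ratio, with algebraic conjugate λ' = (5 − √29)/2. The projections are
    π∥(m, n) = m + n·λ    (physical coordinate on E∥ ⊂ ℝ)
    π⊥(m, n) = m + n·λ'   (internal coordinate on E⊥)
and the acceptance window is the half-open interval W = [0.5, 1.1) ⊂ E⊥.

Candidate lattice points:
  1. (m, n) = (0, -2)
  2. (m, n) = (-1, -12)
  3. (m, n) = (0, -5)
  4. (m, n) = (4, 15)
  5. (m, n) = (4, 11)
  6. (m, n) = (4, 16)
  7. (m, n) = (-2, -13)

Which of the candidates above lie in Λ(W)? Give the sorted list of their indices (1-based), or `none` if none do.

3, 6, 7

λ' = (5−√29)/2 ≈ -0.1926.
#1 (0,-2): internal coord 0 + (-2)·λ' = +0.3852; +0.3852 ∉ [0.5, 1.1) → out
#2 (-1,-12): internal coord -1 + (-12)·λ' = +1.3110; +1.3110 ∉ [0.5, 1.1) → out
#3 (0,-5): internal coord 0 + (-5)·λ' = +0.9629; +0.9629 ∈ [0.5, 1.1) → IN Λ
#4 (4,15): internal coord 4 + (15)·λ' = +1.1113; +1.1113 ∉ [0.5, 1.1) → out
#5 (4,11): internal coord 4 + (11)·λ' = +1.8816; +1.8816 ∉ [0.5, 1.1) → out
#6 (4,16): internal coord 4 + (16)·λ' = +0.9187; +0.9187 ∈ [0.5, 1.1) → IN Λ
#7 (-2,-13): internal coord -2 + (-13)·λ' = +0.5036; +0.5036 ∈ [0.5, 1.1) → IN Λ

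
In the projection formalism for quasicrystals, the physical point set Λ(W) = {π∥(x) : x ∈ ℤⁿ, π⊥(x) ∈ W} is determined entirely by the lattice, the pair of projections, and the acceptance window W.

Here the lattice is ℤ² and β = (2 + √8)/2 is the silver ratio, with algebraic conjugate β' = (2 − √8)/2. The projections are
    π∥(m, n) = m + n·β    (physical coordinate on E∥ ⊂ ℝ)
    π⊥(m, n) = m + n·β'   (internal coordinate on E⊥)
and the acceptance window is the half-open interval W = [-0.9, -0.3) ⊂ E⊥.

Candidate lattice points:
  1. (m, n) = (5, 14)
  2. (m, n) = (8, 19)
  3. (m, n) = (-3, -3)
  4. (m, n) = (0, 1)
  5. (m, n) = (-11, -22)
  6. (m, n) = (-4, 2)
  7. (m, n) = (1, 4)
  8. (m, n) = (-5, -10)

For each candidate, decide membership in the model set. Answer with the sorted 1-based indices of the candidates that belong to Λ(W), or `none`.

Numerically β ≈ 2.414214 and β' = −1/β ≈ -0.414214.
candidate 1: (m,n)=(5,14) → π∥ = 5+14·β ≈ 38.798990, π⊥ = 5+14·β' ≈ -0.798990 ∈ [-0.9, -0.3) ⇒ IN Λ
candidate 2: (m,n)=(8,19) → π∥ = 8+19·β ≈ 53.870058, π⊥ = 8+19·β' ≈ 0.129942 ∉ [-0.9, -0.3) ⇒ out
candidate 3: (m,n)=(-3,-3) → π∥ = -3-3·β ≈ -10.242641, π⊥ = -3-3·β' ≈ -1.757359 ∉ [-0.9, -0.3) ⇒ out
candidate 4: (m,n)=(0,1) → π∥ = 0+1·β ≈ 2.414214, π⊥ = 0+1·β' ≈ -0.414214 ∈ [-0.9, -0.3) ⇒ IN Λ
candidate 5: (m,n)=(-11,-22) → π∥ = -11-22·β ≈ -64.112698, π⊥ = -11-22·β' ≈ -1.887302 ∉ [-0.9, -0.3) ⇒ out
candidate 6: (m,n)=(-4,2) → π∥ = -4+2·β ≈ 0.828427, π⊥ = -4+2·β' ≈ -4.828427 ∉ [-0.9, -0.3) ⇒ out
candidate 7: (m,n)=(1,4) → π∥ = 1+4·β ≈ 10.656854, π⊥ = 1+4·β' ≈ -0.656854 ∈ [-0.9, -0.3) ⇒ IN Λ
candidate 8: (m,n)=(-5,-10) → π∥ = -5-10·β ≈ -29.142136, π⊥ = -5-10·β' ≈ -0.857864 ∈ [-0.9, -0.3) ⇒ IN Λ

1, 4, 7, 8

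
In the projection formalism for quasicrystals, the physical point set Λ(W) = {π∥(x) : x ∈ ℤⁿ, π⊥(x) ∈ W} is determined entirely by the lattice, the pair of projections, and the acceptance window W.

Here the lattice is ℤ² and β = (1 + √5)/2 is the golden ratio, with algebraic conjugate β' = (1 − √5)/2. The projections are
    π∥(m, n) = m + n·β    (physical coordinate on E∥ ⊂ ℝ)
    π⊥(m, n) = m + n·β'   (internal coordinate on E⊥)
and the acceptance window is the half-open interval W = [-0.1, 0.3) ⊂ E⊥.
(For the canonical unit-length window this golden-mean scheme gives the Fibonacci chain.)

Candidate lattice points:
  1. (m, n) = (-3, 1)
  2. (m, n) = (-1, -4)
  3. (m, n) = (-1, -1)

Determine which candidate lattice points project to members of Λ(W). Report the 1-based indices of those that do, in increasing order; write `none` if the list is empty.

Numerically β ≈ 1.618034 and β' = −1/β ≈ -0.618034.
candidate 1: (m,n)=(-3,1) → π∥ = -3+1·β ≈ -1.381966, π⊥ = -3+1·β' ≈ -3.618034 ∉ [-0.1, 0.3) ⇒ out
candidate 2: (m,n)=(-1,-4) → π∥ = -1-4·β ≈ -7.472136, π⊥ = -1-4·β' ≈ 1.472136 ∉ [-0.1, 0.3) ⇒ out
candidate 3: (m,n)=(-1,-1) → π∥ = -1-1·β ≈ -2.618034, π⊥ = -1-1·β' ≈ -0.381966 ∉ [-0.1, 0.3) ⇒ out

none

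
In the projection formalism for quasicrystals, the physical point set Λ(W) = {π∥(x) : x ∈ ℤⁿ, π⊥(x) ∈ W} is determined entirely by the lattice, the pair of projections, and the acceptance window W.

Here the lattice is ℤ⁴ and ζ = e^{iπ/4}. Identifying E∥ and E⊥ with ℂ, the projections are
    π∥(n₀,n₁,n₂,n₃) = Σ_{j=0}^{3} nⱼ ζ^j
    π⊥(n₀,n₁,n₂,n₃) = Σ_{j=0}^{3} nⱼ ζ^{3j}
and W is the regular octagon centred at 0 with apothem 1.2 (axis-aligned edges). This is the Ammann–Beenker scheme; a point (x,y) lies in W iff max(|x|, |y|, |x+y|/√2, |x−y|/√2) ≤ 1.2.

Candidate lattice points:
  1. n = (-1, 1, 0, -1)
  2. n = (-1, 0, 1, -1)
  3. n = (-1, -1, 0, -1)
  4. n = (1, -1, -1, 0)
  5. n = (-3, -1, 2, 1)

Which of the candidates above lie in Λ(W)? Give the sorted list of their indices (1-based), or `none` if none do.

none

Internal map: ζ^{3j} for j=0..3 gives (1,0), (−√2/2,√2/2), (0,−1), (√2/2,√2/2).
#1 (-1, 1, 0, -1): internal (-2.41421, 0.00000); octagon support 2.41421 vs apothem 1.2 → ∉ W
#2 (-1, 0, 1, -1): internal (-1.70711, -1.70711); octagon support 2.41421 vs apothem 1.2 → ∉ W
#3 (-1, -1, 0, -1): internal (-1.00000, -1.41421); octagon support 1.70711 vs apothem 1.2 → ∉ W
#4 (1, -1, -1, 0): internal (1.70711, 0.29289); octagon support 1.70711 vs apothem 1.2 → ∉ W
#5 (-3, -1, 2, 1): internal (-1.58579, -2.00000); octagon support 2.53553 vs apothem 1.2 → ∉ W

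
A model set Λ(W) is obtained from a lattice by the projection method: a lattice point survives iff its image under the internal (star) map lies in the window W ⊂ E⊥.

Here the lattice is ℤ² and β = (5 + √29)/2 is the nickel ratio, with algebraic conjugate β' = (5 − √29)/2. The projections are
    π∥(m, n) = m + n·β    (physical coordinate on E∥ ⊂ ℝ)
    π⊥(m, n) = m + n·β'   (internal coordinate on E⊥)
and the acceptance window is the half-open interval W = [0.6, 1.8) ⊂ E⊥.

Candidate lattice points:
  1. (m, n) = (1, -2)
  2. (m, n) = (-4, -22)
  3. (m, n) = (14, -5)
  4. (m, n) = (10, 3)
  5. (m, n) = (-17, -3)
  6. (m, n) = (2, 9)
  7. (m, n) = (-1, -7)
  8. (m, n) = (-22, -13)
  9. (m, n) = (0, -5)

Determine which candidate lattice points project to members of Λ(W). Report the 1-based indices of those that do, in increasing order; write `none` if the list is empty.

Numerically β ≈ 5.19258 and β' = −1/β ≈ -0.19258.
[1] lift (1,-2): star map gives 1.38516; window check 0.6 ≤ 1.38516 < 1.8 is true → IN Λ
[2] lift (-4,-22): star map gives 0.23681; window check 0.6 ≤ 0.23681 < 1.8 is false → out
[3] lift (14,-5): star map gives 14.96291; window check 0.6 ≤ 14.96291 < 1.8 is false → out
[4] lift (10,3): star map gives 9.42225; window check 0.6 ≤ 9.42225 < 1.8 is false → out
[5] lift (-17,-3): star map gives -16.42225; window check 0.6 ≤ -16.42225 < 1.8 is false → out
[6] lift (2,9): star map gives 0.26676; window check 0.6 ≤ 0.26676 < 1.8 is false → out
[7] lift (-1,-7): star map gives 0.34808; window check 0.6 ≤ 0.34808 < 1.8 is false → out
[8] lift (-22,-13): star map gives -19.49643; window check 0.6 ≤ -19.49643 < 1.8 is false → out
[9] lift (0,-5): star map gives 0.96291; window check 0.6 ≤ 0.96291 < 1.8 is true → IN Λ

1, 9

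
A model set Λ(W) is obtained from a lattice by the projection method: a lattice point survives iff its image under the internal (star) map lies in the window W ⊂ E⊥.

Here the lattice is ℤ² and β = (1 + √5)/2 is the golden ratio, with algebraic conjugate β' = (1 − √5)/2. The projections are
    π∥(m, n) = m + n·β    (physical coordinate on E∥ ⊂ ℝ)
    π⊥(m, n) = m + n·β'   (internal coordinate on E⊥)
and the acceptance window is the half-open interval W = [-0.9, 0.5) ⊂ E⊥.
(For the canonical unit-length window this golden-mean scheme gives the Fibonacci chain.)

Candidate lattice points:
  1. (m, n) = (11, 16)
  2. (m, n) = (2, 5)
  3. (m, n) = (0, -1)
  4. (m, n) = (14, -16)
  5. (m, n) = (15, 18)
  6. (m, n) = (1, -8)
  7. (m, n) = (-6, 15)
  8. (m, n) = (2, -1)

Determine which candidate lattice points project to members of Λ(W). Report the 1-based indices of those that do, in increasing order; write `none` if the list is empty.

none

Compute β' = (1−√5)/2 = -0.618034, so π⊥(m,n) = m -0.618034·n.
candidate 1: (m,n)=(11,16) → π∥ = 11+16·β ≈ 36.888544, π⊥ = 11+16·β' ≈ 1.111456 ∉ [-0.9, 0.5) ⇒ out
candidate 2: (m,n)=(2,5) → π∥ = 2+5·β ≈ 10.090170, π⊥ = 2+5·β' ≈ -1.090170 ∉ [-0.9, 0.5) ⇒ out
candidate 3: (m,n)=(0,-1) → π∥ = 0-1·β ≈ -1.618034, π⊥ = 0-1·β' ≈ 0.618034 ∉ [-0.9, 0.5) ⇒ out
candidate 4: (m,n)=(14,-16) → π∥ = 14-16·β ≈ -11.888544, π⊥ = 14-16·β' ≈ 23.888544 ∉ [-0.9, 0.5) ⇒ out
candidate 5: (m,n)=(15,18) → π∥ = 15+18·β ≈ 44.124612, π⊥ = 15+18·β' ≈ 3.875388 ∉ [-0.9, 0.5) ⇒ out
candidate 6: (m,n)=(1,-8) → π∥ = 1-8·β ≈ -11.944272, π⊥ = 1-8·β' ≈ 5.944272 ∉ [-0.9, 0.5) ⇒ out
candidate 7: (m,n)=(-6,15) → π∥ = -6+15·β ≈ 18.270510, π⊥ = -6+15·β' ≈ -15.270510 ∉ [-0.9, 0.5) ⇒ out
candidate 8: (m,n)=(2,-1) → π∥ = 2-1·β ≈ 0.381966, π⊥ = 2-1·β' ≈ 2.618034 ∉ [-0.9, 0.5) ⇒ out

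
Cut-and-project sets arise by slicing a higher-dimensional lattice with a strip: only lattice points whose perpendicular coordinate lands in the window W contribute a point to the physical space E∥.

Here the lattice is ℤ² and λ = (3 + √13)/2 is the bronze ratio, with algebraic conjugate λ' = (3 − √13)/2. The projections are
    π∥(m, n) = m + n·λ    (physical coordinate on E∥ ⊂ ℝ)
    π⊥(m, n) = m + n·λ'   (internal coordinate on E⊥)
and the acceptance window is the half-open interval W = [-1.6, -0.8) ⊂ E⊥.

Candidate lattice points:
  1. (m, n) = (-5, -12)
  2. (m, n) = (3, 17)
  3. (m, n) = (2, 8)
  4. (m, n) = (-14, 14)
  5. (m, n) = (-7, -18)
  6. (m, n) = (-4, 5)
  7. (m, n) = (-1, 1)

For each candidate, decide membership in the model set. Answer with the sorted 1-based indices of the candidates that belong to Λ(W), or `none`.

λ' = (3−√13)/2 ≈ -0.302776.
#1 (-5,-12): internal coord -5 + (-12)·λ' = -1.366692; -1.366692 ∈ [-1.6, -0.8) → IN Λ
#2 (3,17): internal coord 3 + (17)·λ' = -2.147186; -2.147186 ∉ [-1.6, -0.8) → out
#3 (2,8): internal coord 2 + (8)·λ' = -0.422205; -0.422205 ∉ [-1.6, -0.8) → out
#4 (-14,14): internal coord -14 + (14)·λ' = -18.238859; -18.238859 ∉ [-1.6, -0.8) → out
#5 (-7,-18): internal coord -7 + (-18)·λ' = -1.550039; -1.550039 ∈ [-1.6, -0.8) → IN Λ
#6 (-4,5): internal coord -4 + (5)·λ' = -5.513878; -5.513878 ∉ [-1.6, -0.8) → out
#7 (-1,1): internal coord -1 + (1)·λ' = -1.302776; -1.302776 ∈ [-1.6, -0.8) → IN Λ

1, 5, 7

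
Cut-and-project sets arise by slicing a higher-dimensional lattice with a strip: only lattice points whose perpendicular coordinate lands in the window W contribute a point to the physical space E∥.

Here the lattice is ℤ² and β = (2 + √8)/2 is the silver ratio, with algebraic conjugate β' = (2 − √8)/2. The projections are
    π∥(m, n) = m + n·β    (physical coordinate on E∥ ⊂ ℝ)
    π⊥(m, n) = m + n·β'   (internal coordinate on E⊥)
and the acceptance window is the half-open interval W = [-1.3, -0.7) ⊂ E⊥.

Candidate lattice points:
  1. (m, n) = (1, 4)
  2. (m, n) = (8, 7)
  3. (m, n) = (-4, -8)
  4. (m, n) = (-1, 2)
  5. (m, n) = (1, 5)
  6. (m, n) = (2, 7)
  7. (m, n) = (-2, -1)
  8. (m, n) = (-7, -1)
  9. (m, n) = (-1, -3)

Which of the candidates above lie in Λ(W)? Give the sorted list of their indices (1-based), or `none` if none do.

5, 6

Numerically β ≈ 2.414214 and β' = −1/β ≈ -0.414214.
#1 (1,4): internal coord 1 + (4)·β' = -0.656854; -0.656854 ∉ [-1.3, -0.7) → out
#2 (8,7): internal coord 8 + (7)·β' = +5.100505; +5.100505 ∉ [-1.3, -0.7) → out
#3 (-4,-8): internal coord -4 + (-8)·β' = -0.686292; -0.686292 ∉ [-1.3, -0.7) → out
#4 (-1,2): internal coord -1 + (2)·β' = -1.828427; -1.828427 ∉ [-1.3, -0.7) → out
#5 (1,5): internal coord 1 + (5)·β' = -1.071068; -1.071068 ∈ [-1.3, -0.7) → IN Λ
#6 (2,7): internal coord 2 + (7)·β' = -0.899495; -0.899495 ∈ [-1.3, -0.7) → IN Λ
#7 (-2,-1): internal coord -2 + (-1)·β' = -1.585786; -1.585786 ∉ [-1.3, -0.7) → out
#8 (-7,-1): internal coord -7 + (-1)·β' = -6.585786; -6.585786 ∉ [-1.3, -0.7) → out
#9 (-1,-3): internal coord -1 + (-3)·β' = +0.242641; +0.242641 ∉ [-1.3, -0.7) → out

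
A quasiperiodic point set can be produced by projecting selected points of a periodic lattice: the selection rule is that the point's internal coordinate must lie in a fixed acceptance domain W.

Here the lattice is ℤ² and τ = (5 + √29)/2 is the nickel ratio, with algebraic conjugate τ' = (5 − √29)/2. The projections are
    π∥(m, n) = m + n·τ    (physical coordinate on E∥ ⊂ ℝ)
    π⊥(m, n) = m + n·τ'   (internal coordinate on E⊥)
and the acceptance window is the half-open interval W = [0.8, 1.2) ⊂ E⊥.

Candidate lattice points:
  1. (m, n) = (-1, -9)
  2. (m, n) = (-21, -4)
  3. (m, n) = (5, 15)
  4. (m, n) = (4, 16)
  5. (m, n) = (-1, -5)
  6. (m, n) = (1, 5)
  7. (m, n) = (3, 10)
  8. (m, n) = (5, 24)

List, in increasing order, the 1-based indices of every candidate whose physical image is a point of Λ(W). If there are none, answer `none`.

Numerically τ ≈ 5.1926 and τ' = −1/τ ≈ -0.1926.
#1 (-1,-9): internal coord -1 + (-9)·τ' = +0.7332; +0.7332 ∉ [0.8, 1.2) → out
#2 (-21,-4): internal coord -21 + (-4)·τ' = -20.2297; -20.2297 ∉ [0.8, 1.2) → out
#3 (5,15): internal coord 5 + (15)·τ' = +2.1113; +2.1113 ∉ [0.8, 1.2) → out
#4 (4,16): internal coord 4 + (16)·τ' = +0.9187; +0.9187 ∈ [0.8, 1.2) → IN Λ
#5 (-1,-5): internal coord -1 + (-5)·τ' = -0.0371; -0.0371 ∉ [0.8, 1.2) → out
#6 (1,5): internal coord 1 + (5)·τ' = +0.0371; +0.0371 ∉ [0.8, 1.2) → out
#7 (3,10): internal coord 3 + (10)·τ' = +1.0742; +1.0742 ∈ [0.8, 1.2) → IN Λ
#8 (5,24): internal coord 5 + (24)·τ' = +0.3780; +0.3780 ∉ [0.8, 1.2) → out

4, 7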